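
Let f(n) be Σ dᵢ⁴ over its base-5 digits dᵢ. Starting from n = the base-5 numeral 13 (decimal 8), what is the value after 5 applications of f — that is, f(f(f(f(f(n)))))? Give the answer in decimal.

594

8 = (1,3)_5 → 1⁴ + 3⁴ = 82
82 = (3,1,2)_5 → 3⁴ + 1⁴ + 2⁴ = 98
98 = (3,4,3)_5 → 3⁴ + 4⁴ + 3⁴ = 418
418 = (3,1,3,3)_5 → 3⁴ + 1⁴ + 3⁴ + 3⁴ = 244
244 = (1,4,3,4)_5 → 1⁴ + 4⁴ + 3⁴ + 4⁴ = 594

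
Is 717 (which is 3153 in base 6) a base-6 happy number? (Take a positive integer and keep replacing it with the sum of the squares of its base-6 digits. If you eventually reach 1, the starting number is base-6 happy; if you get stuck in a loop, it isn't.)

717 = (3,1,5,3)_6 → 3² + 1² + 5² + 3² = 9 + 1 + 25 + 9 = 44
44 = (1,1,2)_6 → 1² + 1² + 2² = 1 + 1 + 4 = 6
6 = (1,0)_6 → 1² + 0² = 1 + 0 = 1  — reached 1.

base-6 happy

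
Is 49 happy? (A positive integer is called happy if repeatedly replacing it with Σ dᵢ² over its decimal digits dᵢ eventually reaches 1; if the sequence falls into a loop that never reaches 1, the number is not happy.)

happy

49 → 97
97 → 130
130 → 10
10 → 1  — reached 1.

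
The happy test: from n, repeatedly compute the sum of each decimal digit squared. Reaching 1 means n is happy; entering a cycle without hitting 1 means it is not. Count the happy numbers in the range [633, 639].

633: 633 → 54 → 41 → 17 → 50 → 25 → 29 → 85 → 89 → 145 → 42 → 20 → 4 → 16 → 37 → 58 → 89  — not happy
634: 634 → 61 → 37 → 58 → 89 → 145 → 42 → 20 → 4 → 16 → 37  — not happy
635: 635 → 70 → 49 → 97 → 130 → 10 → 1  — happy
636: 636 → 81 → 65 → 61 → 37 → 58 → 89 → 145 → 42 → 20 → 4 → 16 → 37  — not happy
637: 637 → 94 → 97 → 130 → 10 → 1  — happy
638: 638 → 109 → 82 → 68 → 100 → 1  — happy
639: 639 → 126 → 41 → 17 → 50 → 25 → 29 → 85 → 89 → 145 → 42 → 20 → 4 → 16 → 37 → 58 → 89  — not happy
happy: 635, 637, 638

3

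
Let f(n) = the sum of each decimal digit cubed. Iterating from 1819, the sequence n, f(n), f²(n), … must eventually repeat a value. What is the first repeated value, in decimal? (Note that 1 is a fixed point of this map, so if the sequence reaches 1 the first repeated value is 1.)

1819 → 1³ + 8³ + 1³ + 9³ = 1 + 512 + 1 + 729 = 1243
1243 → 1³ + 2³ + 4³ + 3³ = 1 + 8 + 64 + 27 = 100
100 → 1³ + 0³ + 0³ = 1 + 0 + 0 = 1  — reached the fixed point 1.
1 → 1, so 1 is the first repeated value.

1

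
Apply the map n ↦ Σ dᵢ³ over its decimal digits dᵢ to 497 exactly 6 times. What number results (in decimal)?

497 → 4³ + 9³ + 7³ = 1136
1136 → 1³ + 1³ + 3³ + 6³ = 245
245 → 2³ + 4³ + 5³ = 197
197 → 1³ + 9³ + 7³ = 1073
1073 → 1³ + 0³ + 7³ + 3³ = 371
371 → 3³ + 7³ + 1³ = 371

371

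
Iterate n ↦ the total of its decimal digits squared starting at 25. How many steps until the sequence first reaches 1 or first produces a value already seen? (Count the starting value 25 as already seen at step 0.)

11

25 → 2² + 5² = 29
29 → 2² + 9² = 85
85 → 8² + 5² = 89
89 → 8² + 9² = 145
145 → 1² + 4² + 5² = 42
42 → 4² + 2² = 20
20 → 2² + 0² = 4
4 → 4² = 16
16 → 1² + 6² = 37
37 → 3² + 7² = 58
58 → 5² + 8² = 89  — 89 repeats.
That took 11 steps.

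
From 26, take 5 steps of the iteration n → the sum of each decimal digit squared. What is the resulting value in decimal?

89

26 → 2² + 6² = 40
40 → 4² + 0² = 16
16 → 1² + 6² = 37
37 → 3² + 7² = 58
58 → 5² + 8² = 89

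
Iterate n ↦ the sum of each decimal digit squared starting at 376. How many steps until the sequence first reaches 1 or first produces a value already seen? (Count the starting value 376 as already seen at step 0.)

5

376 → 3² + 7² + 6² = 9 + 49 + 36 = 94
94 → 9² + 4² = 81 + 16 = 97
97 → 9² + 7² = 81 + 49 = 130
130 → 1² + 3² + 0² = 1 + 9 + 0 = 10
10 → 1² + 0² = 1 + 0 = 1  — reached 1.
That took 5 steps.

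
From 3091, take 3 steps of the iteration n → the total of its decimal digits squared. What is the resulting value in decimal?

68

3091 → 3² + 0² + 9² + 1² = 9 + 0 + 81 + 1 = 91
91 → 9² + 1² = 81 + 1 = 82
82 → 8² + 2² = 64 + 4 = 68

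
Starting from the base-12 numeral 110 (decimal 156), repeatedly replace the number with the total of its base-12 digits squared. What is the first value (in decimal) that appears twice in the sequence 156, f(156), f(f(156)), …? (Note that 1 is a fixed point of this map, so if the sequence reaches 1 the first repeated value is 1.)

26

156 = (1,1,0)_12 → 1² + 1² + 0² = 1 + 1 + 0 = 2
2 = (2)_12 → 2² = 4
4 = (4)_12 → 4² = 16
16 = (1,4)_12 → 1² + 4² = 1 + 16 = 17
17 = (1,5)_12 → 1² + 5² = 1 + 25 = 26
26 = (2,2)_12 → 2² + 2² = 4 + 4 = 8
8 = (8)_12 → 8² = 64
64 = (5,4)_12 → 5² + 4² = 25 + 16 = 41
41 = (3,5)_12 → 3² + 5² = 9 + 25 = 34
34 = (2,10)_12 → 2² + 10² = 4 + 100 = 104
104 = (8,8)_12 → 8² + 8² = 64 + 64 = 128
128 = (10,8)_12 → 10² + 8² = 100 + 64 = 164
164 = (1,1,8)_12 → 1² + 1² + 8² = 1 + 1 + 64 = 66
66 = (5,6)_12 → 5² + 6² = 25 + 36 = 61
61 = (5,1)_12 → 5² + 1² = 25 + 1 = 26  — 26 already appeared earlier.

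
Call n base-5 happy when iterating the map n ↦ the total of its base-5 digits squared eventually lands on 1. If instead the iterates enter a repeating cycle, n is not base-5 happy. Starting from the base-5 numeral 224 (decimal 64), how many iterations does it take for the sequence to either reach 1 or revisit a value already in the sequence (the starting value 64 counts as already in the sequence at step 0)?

8

64 = (2,2,4)_5 → 2² + 2² + 4² = 24
24 = (4,4)_5 → 4² + 4² = 32
32 = (1,1,2)_5 → 1² + 1² + 2² = 6
6 = (1,1)_5 → 1² + 1² = 2
2 = (2)_5 → 2² = 4
4 = (4)_5 → 4² = 16
16 = (3,1)_5 → 3² + 1² = 10
10 = (2,0)_5 → 2² + 0² = 4  — 4 repeats.
That took 8 steps.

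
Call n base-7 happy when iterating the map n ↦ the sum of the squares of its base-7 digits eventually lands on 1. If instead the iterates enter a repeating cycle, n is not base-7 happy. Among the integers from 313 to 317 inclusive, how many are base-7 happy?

1

313: 313 → 65 → 9 → 5 → 25 → 25  (repeats 25)
314: 314 → 76 → 46 → 52 → 10 → 10  (repeats 10)
315: 315 → 45 → 45  (repeats 45)
316: 316 → 46 → 52 → 10 → 10  (repeats 10)
317: 317 → 49 → 1  (reaches 1)
base-7 happy: 317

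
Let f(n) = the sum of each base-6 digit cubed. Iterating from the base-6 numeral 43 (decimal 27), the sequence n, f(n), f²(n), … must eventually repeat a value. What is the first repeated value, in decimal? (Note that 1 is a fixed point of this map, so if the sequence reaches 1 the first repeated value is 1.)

27 = (4,3)_6 → 91
91 = (2,3,1)_6 → 36
36 = (1,0,0)_6 → 1  — reached the fixed point 1.
1 → 1, so 1 is the first repeated value.

1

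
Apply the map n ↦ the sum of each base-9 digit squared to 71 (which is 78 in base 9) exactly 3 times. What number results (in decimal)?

73

71 = (7,8)_9 → 113
113 = (1,3,5)_9 → 35
35 = (3,8)_9 → 73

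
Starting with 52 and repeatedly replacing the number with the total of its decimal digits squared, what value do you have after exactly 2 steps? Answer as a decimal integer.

52 → 5² + 2² = 25 + 4 = 29
29 → 2² + 9² = 4 + 81 = 85

85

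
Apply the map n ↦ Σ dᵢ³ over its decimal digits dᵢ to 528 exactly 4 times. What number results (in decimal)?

1242

528 → 645
645 → 405
405 → 189
189 → 1242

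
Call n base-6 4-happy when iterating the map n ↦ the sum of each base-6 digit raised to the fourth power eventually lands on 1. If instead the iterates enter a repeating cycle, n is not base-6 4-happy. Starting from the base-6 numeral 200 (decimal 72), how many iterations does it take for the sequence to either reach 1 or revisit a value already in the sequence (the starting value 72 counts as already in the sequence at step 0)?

13

72 = (2,0,0)_6 → 2⁴ + 0⁴ + 0⁴ = 16
16 = (2,4)_6 → 2⁴ + 4⁴ = 272
272 = (1,1,3,2)_6 → 1⁴ + 1⁴ + 3⁴ + 2⁴ = 99
99 = (2,4,3)_6 → 2⁴ + 4⁴ + 3⁴ = 353
353 = (1,3,4,5)_6 → 1⁴ + 3⁴ + 4⁴ + 5⁴ = 963
963 = (4,2,4,3)_6 → 4⁴ + 2⁴ + 4⁴ + 3⁴ = 609
609 = (2,4,5,3)_6 → 2⁴ + 4⁴ + 5⁴ + 3⁴ = 978
978 = (4,3,1,0)_6 → 4⁴ + 3⁴ + 1⁴ + 0⁴ = 338
338 = (1,3,2,2)_6 → 1⁴ + 3⁴ + 2⁴ + 2⁴ = 114
114 = (3,1,0)_6 → 3⁴ + 1⁴ + 0⁴ = 82
82 = (2,1,4)_6 → 2⁴ + 1⁴ + 4⁴ = 273
273 = (1,1,3,3)_6 → 1⁴ + 1⁴ + 3⁴ + 3⁴ = 164
164 = (4,3,2)_6 → 4⁴ + 3⁴ + 2⁴ = 353  — 353 repeats.
That took 13 steps.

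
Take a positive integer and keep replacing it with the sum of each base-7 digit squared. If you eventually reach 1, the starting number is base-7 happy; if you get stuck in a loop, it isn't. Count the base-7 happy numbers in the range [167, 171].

1

167: 167 → 49 → 1  (reaches 1)
168: 168 → 18 → 20 → 40 → 50 → 2 → 4 → 16 → 8 → 2  (repeats 2)
169: 169 → 19 → 29 → 17 → 13 → 37 → 29  (repeats 29)
170: 170 → 22 → 10 → 10  (repeats 10)
171: 171 → 27 → 45 → 45  (repeats 45)
base-7 happy: 167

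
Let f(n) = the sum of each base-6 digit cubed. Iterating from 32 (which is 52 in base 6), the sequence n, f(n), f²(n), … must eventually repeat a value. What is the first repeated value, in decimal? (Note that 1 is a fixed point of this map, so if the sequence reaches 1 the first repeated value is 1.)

32 = (5,2)_6 → 133
133 = (3,4,1)_6 → 92
92 = (2,3,2)_6 → 43
43 = (1,1,1)_6 → 3
3 = (3)_6 → 27
27 = (4,3)_6 → 91
91 = (2,3,1)_6 → 36
36 = (1,0,0)_6 → 1  — reached the fixed point 1.
1 → 1, so 1 is the first repeated value.

1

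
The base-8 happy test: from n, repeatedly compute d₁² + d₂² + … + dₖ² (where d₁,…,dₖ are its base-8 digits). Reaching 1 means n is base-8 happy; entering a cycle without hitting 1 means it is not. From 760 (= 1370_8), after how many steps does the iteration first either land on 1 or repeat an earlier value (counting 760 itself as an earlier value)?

11

760 = (1,3,7,0)_8 → 1² + 3² + 7² + 0² = 1 + 9 + 49 + 0 = 59
59 = (7,3)_8 → 7² + 3² = 49 + 9 = 58
58 = (7,2)_8 → 7² + 2² = 49 + 4 = 53
53 = (6,5)_8 → 6² + 5² = 36 + 25 = 61
61 = (7,5)_8 → 7² + 5² = 49 + 25 = 74
74 = (1,1,2)_8 → 1² + 1² + 2² = 1 + 1 + 4 = 6
6 = (6)_8 → 6² = 36
36 = (4,4)_8 → 4² + 4² = 16 + 16 = 32
32 = (4,0)_8 → 4² + 0² = 16 + 0 = 16
16 = (2,0)_8 → 2² + 0² = 4 + 0 = 4
4 = (4)_8 → 4² = 16  — 16 repeats.
That took 11 steps.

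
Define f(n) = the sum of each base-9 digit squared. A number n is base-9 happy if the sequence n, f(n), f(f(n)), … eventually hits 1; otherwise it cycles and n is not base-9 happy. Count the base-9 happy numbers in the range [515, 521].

515: 515 → 49 → 41 → 41  — not base-9 happy
516: 516 → 54 → 36 → 16 → 50 → 50  — not base-9 happy
517: 517 → 61 → 85 → 17 → 65 → 53 → 89 → 65  — not base-9 happy
518: 518 → 70 → 98 → 66 → 58 → 52 → 74 → 68 → 74  — not base-9 happy
519: 519 → 81 → 1  — base-9 happy
520: 520 → 94 → 18 → 4 → 16 → 50 → 50  — not base-9 happy
521: 521 → 109 → 11 → 5 → 25 → 53 → 89 → 65 → 53  — not base-9 happy
base-9 happy: 519

1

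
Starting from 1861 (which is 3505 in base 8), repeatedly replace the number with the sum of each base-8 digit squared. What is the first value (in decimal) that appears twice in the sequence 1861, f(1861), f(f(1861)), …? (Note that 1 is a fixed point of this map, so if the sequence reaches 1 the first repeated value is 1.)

16

1861 = (3,5,0,5)_8 → 3² + 5² + 0² + 5² = 9 + 25 + 0 + 25 = 59
59 = (7,3)_8 → 7² + 3² = 49 + 9 = 58
58 = (7,2)_8 → 7² + 2² = 49 + 4 = 53
53 = (6,5)_8 → 6² + 5² = 36 + 25 = 61
61 = (7,5)_8 → 7² + 5² = 49 + 25 = 74
74 = (1,1,2)_8 → 1² + 1² + 2² = 1 + 1 + 4 = 6
6 = (6)_8 → 6² = 36
36 = (4,4)_8 → 4² + 4² = 16 + 16 = 32
32 = (4,0)_8 → 4² + 0² = 16 + 0 = 16
16 = (2,0)_8 → 2² + 0² = 4 + 0 = 4
4 = (4)_8 → 4² = 16  — 16 already appeared earlier.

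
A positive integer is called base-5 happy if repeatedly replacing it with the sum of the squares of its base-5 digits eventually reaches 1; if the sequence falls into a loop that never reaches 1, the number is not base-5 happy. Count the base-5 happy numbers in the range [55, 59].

1

55: 55 → 5 → 1  (reaches 1)
56: 56 → 6 → 2 → 4 → 16 → 10 → 4  (repeats 4)
57: 57 → 9 → 17 → 13 → 13  (repeats 13)
58: 58 → 14 → 20 → 16 → 10 → 4 → 16  (repeats 16)
59: 59 → 21 → 17 → 13 → 13  (repeats 13)
base-5 happy: 55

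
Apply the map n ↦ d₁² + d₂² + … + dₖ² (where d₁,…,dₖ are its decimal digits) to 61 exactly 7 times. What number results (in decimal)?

4

61 → 6² + 1² = 36 + 1 = 37
37 → 3² + 7² = 9 + 49 = 58
58 → 5² + 8² = 25 + 64 = 89
89 → 8² + 9² = 64 + 81 = 145
145 → 1² + 4² + 5² = 1 + 16 + 25 = 42
42 → 4² + 2² = 16 + 4 = 20
20 → 2² + 0² = 4 + 0 = 4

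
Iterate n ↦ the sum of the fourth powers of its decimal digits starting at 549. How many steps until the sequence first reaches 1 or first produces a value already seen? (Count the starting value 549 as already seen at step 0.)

549 → 5⁴ + 4⁴ + 9⁴ = 7442
7442 → 7⁴ + 4⁴ + 4⁴ + 2⁴ = 2929
2929 → 2⁴ + 9⁴ + 2⁴ + 9⁴ = 13154
13154 → 1⁴ + 3⁴ + 1⁴ + 5⁴ + 4⁴ = 964
964 → 9⁴ + 6⁴ + 4⁴ = 8113
8113 → 8⁴ + 1⁴ + 1⁴ + 3⁴ = 4179
4179 → 4⁴ + 1⁴ + 7⁴ + 9⁴ = 9219
9219 → 9⁴ + 2⁴ + 1⁴ + 9⁴ = 13139
13139 → 1⁴ + 3⁴ + 1⁴ + 3⁴ + 9⁴ = 6725
6725 → 6⁴ + 7⁴ + 2⁴ + 5⁴ = 4338
4338 → 4⁴ + 3⁴ + 3⁴ + 8⁴ = 4514
4514 → 4⁴ + 5⁴ + 1⁴ + 4⁴ = 1138
1138 → 1⁴ + 1⁴ + 3⁴ + 8⁴ = 4179  — 4179 repeats.
That took 13 steps.

13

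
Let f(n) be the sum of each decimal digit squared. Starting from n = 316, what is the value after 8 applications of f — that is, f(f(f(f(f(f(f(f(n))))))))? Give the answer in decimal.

20

316 → 3² + 1² + 6² = 46
46 → 4² + 6² = 52
52 → 5² + 2² = 29
29 → 2² + 9² = 85
85 → 8² + 5² = 89
89 → 8² + 9² = 145
145 → 1² + 4² + 5² = 42
42 → 4² + 2² = 20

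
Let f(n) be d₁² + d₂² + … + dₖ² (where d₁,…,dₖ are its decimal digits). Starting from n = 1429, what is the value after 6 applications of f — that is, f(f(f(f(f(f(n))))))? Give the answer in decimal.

89

1429 → 1² + 4² + 2² + 9² = 1 + 16 + 4 + 81 = 102
102 → 1² + 0² + 2² = 1 + 0 + 4 = 5
5 → 5² = 25
25 → 2² + 5² = 4 + 25 = 29
29 → 2² + 9² = 4 + 81 = 85
85 → 8² + 5² = 64 + 25 = 89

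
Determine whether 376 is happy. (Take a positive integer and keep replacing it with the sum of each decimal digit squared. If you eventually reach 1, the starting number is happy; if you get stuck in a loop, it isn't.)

376 → 3² + 7² + 6² = 94
94 → 9² + 4² = 97
97 → 9² + 7² = 130
130 → 1² + 3² + 0² = 10
10 → 1² + 0² = 1  — reached 1.

happy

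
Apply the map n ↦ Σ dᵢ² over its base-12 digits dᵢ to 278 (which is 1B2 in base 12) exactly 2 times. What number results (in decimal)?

136

278 = (1,11,2)_12 → 1² + 11² + 2² = 1 + 121 + 4 = 126
126 = (10,6)_12 → 10² + 6² = 100 + 36 = 136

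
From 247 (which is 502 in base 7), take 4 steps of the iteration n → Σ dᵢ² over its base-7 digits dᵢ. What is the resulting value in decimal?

247 = (5,0,2)_7 → 29
29 = (4,1)_7 → 17
17 = (2,3)_7 → 13
13 = (1,6)_7 → 37

37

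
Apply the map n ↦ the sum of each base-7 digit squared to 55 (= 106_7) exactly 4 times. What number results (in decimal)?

13

55 = (1,0,6)_7 → 1² + 0² + 6² = 37
37 = (5,2)_7 → 5² + 2² = 29
29 = (4,1)_7 → 4² + 1² = 17
17 = (2,3)_7 → 2² + 3² = 13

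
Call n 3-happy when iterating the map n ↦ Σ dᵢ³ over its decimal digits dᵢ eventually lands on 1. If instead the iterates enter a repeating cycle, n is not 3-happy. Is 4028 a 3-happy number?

4028 → 584
584 → 701
701 → 344
344 → 155
155 → 251
251 → 134
134 → 92
92 → 737
737 → 713
713 → 371
371 → 371  — 371 already seen; the sequence cycles without reaching 1.

not 3-happy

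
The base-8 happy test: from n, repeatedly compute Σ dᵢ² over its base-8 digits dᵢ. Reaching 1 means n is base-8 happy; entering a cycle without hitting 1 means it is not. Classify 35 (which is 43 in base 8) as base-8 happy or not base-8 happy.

35 = (4,3)_8 → 4² + 3² = 25
25 = (3,1)_8 → 3² + 1² = 10
10 = (1,2)_8 → 1² + 2² = 5
5 = (5)_8 → 5² = 25  — 25 already seen; the sequence cycles without reaching 1.

not base-8 happy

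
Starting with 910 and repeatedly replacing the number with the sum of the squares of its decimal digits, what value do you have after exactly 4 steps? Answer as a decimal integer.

910 → 9² + 1² + 0² = 81 + 1 + 0 = 82
82 → 8² + 2² = 64 + 4 = 68
68 → 6² + 8² = 36 + 64 = 100
100 → 1² + 0² + 0² = 1 + 0 + 0 = 1

1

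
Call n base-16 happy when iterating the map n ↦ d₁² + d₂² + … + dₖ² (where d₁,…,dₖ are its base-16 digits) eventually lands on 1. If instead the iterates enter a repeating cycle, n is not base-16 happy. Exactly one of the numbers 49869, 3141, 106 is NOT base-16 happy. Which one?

3141

49869: 49869 → 461 → 314 → 110 → 232 → 260 → 17 → 2 → 4 → 16 → 1  — reaches 1 (base-16 happy)
3141: 3141 → 185 → 202 → 244 → 241 → 226 → 200 → 208 → 169 → 181 → 146 → 85 → 50 → 13 → 169  — repeats 169 (not base-16 happy)
106: 106 → 136 → 128 → 64 → 16 → 1  — reaches 1 (base-16 happy)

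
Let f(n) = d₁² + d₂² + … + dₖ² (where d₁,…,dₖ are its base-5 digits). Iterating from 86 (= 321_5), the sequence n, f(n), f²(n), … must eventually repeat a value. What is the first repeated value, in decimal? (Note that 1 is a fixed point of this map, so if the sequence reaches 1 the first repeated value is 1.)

86 = (3,2,1)_5 → 14
14 = (2,4)_5 → 20
20 = (4,0)_5 → 16
16 = (3,1)_5 → 10
10 = (2,0)_5 → 4
4 = (4)_5 → 16  — 16 already appeared earlier.

16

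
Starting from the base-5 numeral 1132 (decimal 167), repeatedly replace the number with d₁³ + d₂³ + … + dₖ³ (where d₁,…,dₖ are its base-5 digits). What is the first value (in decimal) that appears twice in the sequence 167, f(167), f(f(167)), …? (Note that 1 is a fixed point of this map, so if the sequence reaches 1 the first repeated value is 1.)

35

167 = (1,1,3,2)_5 → 1³ + 1³ + 3³ + 2³ = 1 + 1 + 27 + 8 = 37
37 = (1,2,2)_5 → 1³ + 2³ + 2³ = 1 + 8 + 8 = 17
17 = (3,2)_5 → 3³ + 2³ = 27 + 8 = 35
35 = (1,2,0)_5 → 1³ + 2³ + 0³ = 1 + 8 + 0 = 9
9 = (1,4)_5 → 1³ + 4³ = 1 + 64 = 65
65 = (2,3,0)_5 → 2³ + 3³ + 0³ = 8 + 27 + 0 = 35  — 35 already appeared earlier.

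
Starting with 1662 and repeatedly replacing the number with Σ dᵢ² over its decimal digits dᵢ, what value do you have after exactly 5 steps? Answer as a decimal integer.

1662 → 1² + 6² + 6² + 2² = 77
77 → 7² + 7² = 98
98 → 9² + 8² = 145
145 → 1² + 4² + 5² = 42
42 → 4² + 2² = 20

20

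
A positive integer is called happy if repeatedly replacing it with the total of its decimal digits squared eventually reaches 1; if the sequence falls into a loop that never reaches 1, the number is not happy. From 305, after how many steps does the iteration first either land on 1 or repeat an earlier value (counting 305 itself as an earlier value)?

13

305 → 3² + 0² + 5² = 9 + 0 + 25 = 34
34 → 3² + 4² = 9 + 16 = 25
25 → 2² + 5² = 4 + 25 = 29
29 → 2² + 9² = 4 + 81 = 85
85 → 8² + 5² = 64 + 25 = 89
89 → 8² + 9² = 64 + 81 = 145
145 → 1² + 4² + 5² = 1 + 16 + 25 = 42
42 → 4² + 2² = 16 + 4 = 20
20 → 2² + 0² = 4 + 0 = 4
4 → 4² = 16
16 → 1² + 6² = 1 + 36 = 37
37 → 3² + 7² = 9 + 49 = 58
58 → 5² + 8² = 25 + 64 = 89  — 89 repeats.
That took 13 steps.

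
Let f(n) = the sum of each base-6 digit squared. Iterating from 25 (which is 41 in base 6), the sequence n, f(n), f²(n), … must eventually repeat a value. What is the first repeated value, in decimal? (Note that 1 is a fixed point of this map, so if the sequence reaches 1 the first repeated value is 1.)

25

25 = (4,1)_6 → 4² + 1² = 16 + 1 = 17
17 = (2,5)_6 → 2² + 5² = 4 + 25 = 29
29 = (4,5)_6 → 4² + 5² = 16 + 25 = 41
41 = (1,0,5)_6 → 1² + 0² + 5² = 1 + 0 + 25 = 26
26 = (4,2)_6 → 4² + 2² = 16 + 4 = 20
20 = (3,2)_6 → 3² + 2² = 9 + 4 = 13
13 = (2,1)_6 → 2² + 1² = 4 + 1 = 5
5 = (5)_6 → 5² = 25  — 25 already appeared earlier.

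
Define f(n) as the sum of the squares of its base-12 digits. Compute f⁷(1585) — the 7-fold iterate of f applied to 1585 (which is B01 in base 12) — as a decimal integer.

1585 = (11,0,1)_12 → 11² + 0² + 1² = 122
122 = (10,2)_12 → 10² + 2² = 104
104 = (8,8)_12 → 8² + 8² = 128
128 = (10,8)_12 → 10² + 8² = 164
164 = (1,1,8)_12 → 1² + 1² + 8² = 66
66 = (5,6)_12 → 5² + 6² = 61
61 = (5,1)_12 → 5² + 1² = 26

26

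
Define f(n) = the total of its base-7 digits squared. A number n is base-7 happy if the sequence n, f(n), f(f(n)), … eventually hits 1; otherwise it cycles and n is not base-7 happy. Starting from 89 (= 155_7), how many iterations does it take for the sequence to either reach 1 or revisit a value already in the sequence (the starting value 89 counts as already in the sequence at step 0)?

4

89 = (1,5,5)_7 → 51
51 = (1,0,2)_7 → 5
5 = (5)_7 → 25
25 = (3,4)_7 → 25  — 25 repeats.
That took 4 steps.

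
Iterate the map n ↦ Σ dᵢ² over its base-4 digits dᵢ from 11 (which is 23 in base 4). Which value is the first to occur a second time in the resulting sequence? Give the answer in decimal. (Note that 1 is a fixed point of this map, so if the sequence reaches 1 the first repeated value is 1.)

11 = (2,3)_4 → 2² + 3² = 4 + 9 = 13
13 = (3,1)_4 → 3² + 1² = 9 + 1 = 10
10 = (2,2)_4 → 2² + 2² = 4 + 4 = 8
8 = (2,0)_4 → 2² + 0² = 4 + 0 = 4
4 = (1,0)_4 → 1² + 0² = 1 + 0 = 1  — reached the fixed point 1.
1 → 1, so 1 is the first repeated value.

1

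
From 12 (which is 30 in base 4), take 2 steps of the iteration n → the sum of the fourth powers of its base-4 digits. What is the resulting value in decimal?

3

12 = (3,0)_4 → 3⁴ + 0⁴ = 81 + 0 = 81
81 = (1,1,0,1)_4 → 1⁴ + 1⁴ + 0⁴ + 1⁴ = 1 + 1 + 0 + 1 = 3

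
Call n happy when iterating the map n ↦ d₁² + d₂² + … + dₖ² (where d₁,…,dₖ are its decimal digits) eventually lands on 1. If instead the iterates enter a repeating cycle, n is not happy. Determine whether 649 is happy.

649 → 6² + 4² + 9² = 133
133 → 1² + 3² + 3² = 19
19 → 1² + 9² = 82
82 → 8² + 2² = 68
68 → 6² + 8² = 100
100 → 1² + 0² + 0² = 1  — reached 1.

happy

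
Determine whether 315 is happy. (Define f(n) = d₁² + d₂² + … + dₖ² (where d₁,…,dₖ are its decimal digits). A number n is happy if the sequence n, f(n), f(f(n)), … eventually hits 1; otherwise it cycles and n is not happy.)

not happy

315 → 3² + 1² + 5² = 9 + 1 + 25 = 35
35 → 3² + 5² = 9 + 25 = 34
34 → 3² + 4² = 9 + 16 = 25
25 → 2² + 5² = 4 + 25 = 29
29 → 2² + 9² = 4 + 81 = 85
85 → 8² + 5² = 64 + 25 = 89
89 → 8² + 9² = 64 + 81 = 145
145 → 1² + 4² + 5² = 1 + 16 + 25 = 42
42 → 4² + 2² = 16 + 4 = 20
20 → 2² + 0² = 4 + 0 = 4
4 → 4² = 16
16 → 1² + 6² = 1 + 36 = 37
37 → 3² + 7² = 9 + 49 = 58
58 → 5² + 8² = 25 + 64 = 89  — 89 already seen; the sequence cycles without reaching 1.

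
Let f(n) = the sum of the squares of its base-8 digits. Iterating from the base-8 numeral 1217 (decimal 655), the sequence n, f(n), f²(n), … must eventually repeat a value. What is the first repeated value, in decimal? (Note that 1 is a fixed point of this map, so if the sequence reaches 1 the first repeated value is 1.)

655 = (1,2,1,7)_8 → 55
55 = (6,7)_8 → 85
85 = (1,2,5)_8 → 30
30 = (3,6)_8 → 45
45 = (5,5)_8 → 50
50 = (6,2)_8 → 40
40 = (5,0)_8 → 25
25 = (3,1)_8 → 10
10 = (1,2)_8 → 5
5 = (5)_8 → 25  — 25 already appeared earlier.

25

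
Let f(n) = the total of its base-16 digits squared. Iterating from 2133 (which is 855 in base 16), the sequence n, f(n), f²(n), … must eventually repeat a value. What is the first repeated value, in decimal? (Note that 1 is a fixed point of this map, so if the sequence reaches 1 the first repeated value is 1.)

2133 = (8,5,5)_16 → 8² + 5² + 5² = 64 + 25 + 25 = 114
114 = (7,2)_16 → 7² + 2² = 49 + 4 = 53
53 = (3,5)_16 → 3² + 5² = 9 + 25 = 34
34 = (2,2)_16 → 2² + 2² = 4 + 4 = 8
8 = (8)_16 → 8² = 64
64 = (4,0)_16 → 4² + 0² = 16 + 0 = 16
16 = (1,0)_16 → 1² + 0² = 1 + 0 = 1  — reached the fixed point 1.
1 → 1, so 1 is the first repeated value.

1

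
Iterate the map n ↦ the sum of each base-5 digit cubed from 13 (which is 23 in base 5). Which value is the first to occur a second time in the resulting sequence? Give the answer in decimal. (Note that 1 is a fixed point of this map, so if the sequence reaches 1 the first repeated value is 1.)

35

13 = (2,3)_5 → 35
35 = (1,2,0)_5 → 9
9 = (1,4)_5 → 65
65 = (2,3,0)_5 → 35  — 35 already appeared earlier.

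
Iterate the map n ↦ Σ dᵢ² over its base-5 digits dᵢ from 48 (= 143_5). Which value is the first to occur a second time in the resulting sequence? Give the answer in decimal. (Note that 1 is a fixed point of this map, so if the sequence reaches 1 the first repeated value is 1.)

4

48 = (1,4,3)_5 → 1² + 4² + 3² = 1 + 16 + 9 = 26
26 = (1,0,1)_5 → 1² + 0² + 1² = 1 + 0 + 1 = 2
2 = (2)_5 → 2² = 4
4 = (4)_5 → 4² = 16
16 = (3,1)_5 → 3² + 1² = 9 + 1 = 10
10 = (2,0)_5 → 2² + 0² = 4 + 0 = 4  — 4 already appeared earlier.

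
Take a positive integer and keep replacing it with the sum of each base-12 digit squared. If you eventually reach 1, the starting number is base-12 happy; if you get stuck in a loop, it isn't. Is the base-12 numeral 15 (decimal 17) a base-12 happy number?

not base-12 happy

17 = (1,5)_12 → 1² + 5² = 26
26 = (2,2)_12 → 2² + 2² = 8
8 = (8)_12 → 8² = 64
64 = (5,4)_12 → 5² + 4² = 41
41 = (3,5)_12 → 3² + 5² = 34
34 = (2,10)_12 → 2² + 10² = 104
104 = (8,8)_12 → 8² + 8² = 128
128 = (10,8)_12 → 10² + 8² = 164
164 = (1,1,8)_12 → 1² + 1² + 8² = 66
66 = (5,6)_12 → 5² + 6² = 61
61 = (5,1)_12 → 5² + 1² = 26  — 26 already seen; the sequence cycles without reaching 1.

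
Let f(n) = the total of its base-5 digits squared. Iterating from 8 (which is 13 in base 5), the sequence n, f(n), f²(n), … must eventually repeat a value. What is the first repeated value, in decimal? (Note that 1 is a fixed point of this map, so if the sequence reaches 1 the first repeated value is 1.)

10

8 = (1,3)_5 → 1² + 3² = 10
10 = (2,0)_5 → 2² + 0² = 4
4 = (4)_5 → 4² = 16
16 = (3,1)_5 → 3² + 1² = 10  — 10 already appeared earlier.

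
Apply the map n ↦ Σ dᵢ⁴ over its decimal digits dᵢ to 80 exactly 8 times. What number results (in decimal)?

80 → 8⁴ + 0⁴ = 4096
4096 → 4⁴ + 0⁴ + 9⁴ + 6⁴ = 8113
8113 → 8⁴ + 1⁴ + 1⁴ + 3⁴ = 4179
4179 → 4⁴ + 1⁴ + 7⁴ + 9⁴ = 9219
9219 → 9⁴ + 2⁴ + 1⁴ + 9⁴ = 13139
13139 → 1⁴ + 3⁴ + 1⁴ + 3⁴ + 9⁴ = 6725
6725 → 6⁴ + 7⁴ + 2⁴ + 5⁴ = 4338
4338 → 4⁴ + 3⁴ + 3⁴ + 8⁴ = 4514

4514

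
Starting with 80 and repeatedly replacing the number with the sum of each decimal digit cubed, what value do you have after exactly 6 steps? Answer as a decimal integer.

371

80 → 8³ + 0³ = 512 + 0 = 512
512 → 5³ + 1³ + 2³ = 125 + 1 + 8 = 134
134 → 1³ + 3³ + 4³ = 1 + 27 + 64 = 92
92 → 9³ + 2³ = 729 + 8 = 737
737 → 7³ + 3³ + 7³ = 343 + 27 + 343 = 713
713 → 7³ + 1³ + 3³ = 343 + 1 + 27 = 371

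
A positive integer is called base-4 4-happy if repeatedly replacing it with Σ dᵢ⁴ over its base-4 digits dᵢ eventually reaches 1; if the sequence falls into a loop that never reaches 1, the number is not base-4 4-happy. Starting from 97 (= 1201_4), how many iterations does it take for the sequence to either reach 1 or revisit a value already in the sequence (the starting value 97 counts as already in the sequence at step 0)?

5

97 = (1,2,0,1)_4 → 18
18 = (1,0,2)_4 → 17
17 = (1,0,1)_4 → 2
2 = (2)_4 → 16
16 = (1,0,0)_4 → 1  — reached 1.
That took 5 steps.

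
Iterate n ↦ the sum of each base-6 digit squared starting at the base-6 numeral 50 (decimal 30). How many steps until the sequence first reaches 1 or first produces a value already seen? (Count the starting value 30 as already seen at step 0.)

30 = (5,0)_6 → 5² + 0² = 25 + 0 = 25
25 = (4,1)_6 → 4² + 1² = 16 + 1 = 17
17 = (2,5)_6 → 2² + 5² = 4 + 25 = 29
29 = (4,5)_6 → 4² + 5² = 16 + 25 = 41
41 = (1,0,5)_6 → 1² + 0² + 5² = 1 + 0 + 25 = 26
26 = (4,2)_6 → 4² + 2² = 16 + 4 = 20
20 = (3,2)_6 → 3² + 2² = 9 + 4 = 13
13 = (2,1)_6 → 2² + 1² = 4 + 1 = 5
5 = (5)_6 → 5² = 25  — 25 repeats.
That took 9 steps.

9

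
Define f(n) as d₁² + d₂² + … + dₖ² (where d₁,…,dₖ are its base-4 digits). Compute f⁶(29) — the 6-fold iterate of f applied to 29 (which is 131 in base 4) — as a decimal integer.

1

29 = (1,3,1)_4 → 1² + 3² + 1² = 11
11 = (2,3)_4 → 2² + 3² = 13
13 = (3,1)_4 → 3² + 1² = 10
10 = (2,2)_4 → 2² + 2² = 8
8 = (2,0)_4 → 2² + 0² = 4
4 = (1,0)_4 → 1² + 0² = 1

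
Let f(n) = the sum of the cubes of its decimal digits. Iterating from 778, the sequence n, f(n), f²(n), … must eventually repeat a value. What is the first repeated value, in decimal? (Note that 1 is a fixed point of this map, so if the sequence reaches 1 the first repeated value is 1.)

778 → 7³ + 7³ + 8³ = 1198
1198 → 1³ + 1³ + 9³ + 8³ = 1243
1243 → 1³ + 2³ + 4³ + 3³ = 100
100 → 1³ + 0³ + 0³ = 1  — reached the fixed point 1.
1 → 1, so 1 is the first repeated value.

1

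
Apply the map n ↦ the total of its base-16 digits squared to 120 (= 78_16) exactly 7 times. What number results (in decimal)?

120 = (7,8)_16 → 113
113 = (7,1)_16 → 50
50 = (3,2)_16 → 13
13 = (13)_16 → 169
169 = (10,9)_16 → 181
181 = (11,5)_16 → 146
146 = (9,2)_16 → 85

85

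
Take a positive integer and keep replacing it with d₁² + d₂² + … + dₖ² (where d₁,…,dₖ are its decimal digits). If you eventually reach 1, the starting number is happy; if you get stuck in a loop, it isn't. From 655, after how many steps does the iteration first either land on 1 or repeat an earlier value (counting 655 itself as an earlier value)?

3

655 → 6² + 5² + 5² = 36 + 25 + 25 = 86
86 → 8² + 6² = 64 + 36 = 100
100 → 1² + 0² + 0² = 1 + 0 + 0 = 1  — reached 1.
That took 3 steps.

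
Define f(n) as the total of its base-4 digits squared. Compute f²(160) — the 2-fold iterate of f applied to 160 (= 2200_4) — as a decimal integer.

4

160 = (2,2,0,0)_4 → 2² + 2² + 0² + 0² = 4 + 4 + 0 + 0 = 8
8 = (2,0)_4 → 2² + 0² = 4 + 0 = 4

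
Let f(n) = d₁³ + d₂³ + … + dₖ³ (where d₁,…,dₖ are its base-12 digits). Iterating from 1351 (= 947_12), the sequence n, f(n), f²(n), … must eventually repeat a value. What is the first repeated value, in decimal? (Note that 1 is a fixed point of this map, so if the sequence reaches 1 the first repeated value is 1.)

1351

1351 = (9,4,7)_12 → 1136
1136 = (7,10,8)_12 → 1855
1855 = (1,0,10,7)_12 → 1344
1344 = (9,4,0)_12 → 793
793 = (5,6,1)_12 → 342
342 = (2,4,6)_12 → 288
288 = (2,0,0)_12 → 8
8 = (8)_12 → 512
512 = (3,6,8)_12 → 755
755 = (5,2,11)_12 → 1464
1464 = (10,2,0)_12 → 1008
1008 = (7,0,0)_12 → 343
343 = (2,4,7)_12 → 415
415 = (2,10,7)_12 → 1351  — 1351 already appeared earlier.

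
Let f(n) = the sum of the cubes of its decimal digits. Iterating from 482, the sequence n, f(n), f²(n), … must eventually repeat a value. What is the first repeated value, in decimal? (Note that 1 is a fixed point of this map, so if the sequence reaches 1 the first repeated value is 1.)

482 → 4³ + 8³ + 2³ = 64 + 512 + 8 = 584
584 → 5³ + 8³ + 4³ = 125 + 512 + 64 = 701
701 → 7³ + 0³ + 1³ = 343 + 0 + 1 = 344
344 → 3³ + 4³ + 4³ = 27 + 64 + 64 = 155
155 → 1³ + 5³ + 5³ = 1 + 125 + 125 = 251
251 → 2³ + 5³ + 1³ = 8 + 125 + 1 = 134
134 → 1³ + 3³ + 4³ = 1 + 27 + 64 = 92
92 → 9³ + 2³ = 729 + 8 = 737
737 → 7³ + 3³ + 7³ = 343 + 27 + 343 = 713
713 → 7³ + 1³ + 3³ = 343 + 1 + 27 = 371
371 → 3³ + 7³ + 1³ = 27 + 343 + 1 = 371  — 371 already appeared earlier.

371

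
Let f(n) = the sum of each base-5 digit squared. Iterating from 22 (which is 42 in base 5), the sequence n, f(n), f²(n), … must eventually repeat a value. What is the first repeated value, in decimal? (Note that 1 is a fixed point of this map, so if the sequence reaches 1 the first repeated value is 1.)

16

22 = (4,2)_5 → 4² + 2² = 20
20 = (4,0)_5 → 4² + 0² = 16
16 = (3,1)_5 → 3² + 1² = 10
10 = (2,0)_5 → 2² + 0² = 4
4 = (4)_5 → 4² = 16  — 16 already appeared earlier.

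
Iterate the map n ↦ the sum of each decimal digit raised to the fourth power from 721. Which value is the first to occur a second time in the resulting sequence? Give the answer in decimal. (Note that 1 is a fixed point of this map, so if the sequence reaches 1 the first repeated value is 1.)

721 → 7⁴ + 2⁴ + 1⁴ = 2418
2418 → 2⁴ + 4⁴ + 1⁴ + 8⁴ = 4369
4369 → 4⁴ + 3⁴ + 6⁴ + 9⁴ = 8194
8194 → 8⁴ + 1⁴ + 9⁴ + 4⁴ = 10914
10914 → 1⁴ + 0⁴ + 9⁴ + 1⁴ + 4⁴ = 6819
6819 → 6⁴ + 8⁴ + 1⁴ + 9⁴ = 11954
11954 → 1⁴ + 1⁴ + 9⁴ + 5⁴ + 4⁴ = 7444
7444 → 7⁴ + 4⁴ + 4⁴ + 4⁴ = 3169
3169 → 3⁴ + 1⁴ + 6⁴ + 9⁴ = 7939
7939 → 7⁴ + 9⁴ + 3⁴ + 9⁴ = 15604
15604 → 1⁴ + 5⁴ + 6⁴ + 0⁴ + 4⁴ = 2178
2178 → 2⁴ + 1⁴ + 7⁴ + 8⁴ = 6514
6514 → 6⁴ + 5⁴ + 1⁴ + 4⁴ = 2178  — 2178 already appeared earlier.

2178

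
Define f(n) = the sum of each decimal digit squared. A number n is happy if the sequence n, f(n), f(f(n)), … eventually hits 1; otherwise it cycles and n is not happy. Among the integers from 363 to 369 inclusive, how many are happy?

3

363: 363 → 54 → 41 → 17 → 50 → 25 → 29 → 85 → 89 → 145 → 42 → 20 → 4 → 16 → 37 → 58 → 89  — not happy
364: 364 → 61 → 37 → 58 → 89 → 145 → 42 → 20 → 4 → 16 → 37  — not happy
365: 365 → 70 → 49 → 97 → 130 → 10 → 1  — happy
366: 366 → 81 → 65 → 61 → 37 → 58 → 89 → 145 → 42 → 20 → 4 → 16 → 37  — not happy
367: 367 → 94 → 97 → 130 → 10 → 1  — happy
368: 368 → 109 → 82 → 68 → 100 → 1  — happy
369: 369 → 126 → 41 → 17 → 50 → 25 → 29 → 85 → 89 → 145 → 42 → 20 → 4 → 16 → 37 → 58 → 89  — not happy
happy: 365, 367, 368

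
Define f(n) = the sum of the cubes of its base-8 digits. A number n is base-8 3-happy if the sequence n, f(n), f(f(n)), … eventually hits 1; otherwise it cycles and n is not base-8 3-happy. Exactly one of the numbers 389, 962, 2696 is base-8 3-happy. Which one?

389

389: 389 → 341 → 258 → 72 → 2 → 8 → 1  — reaches 1 (base-8 3-happy)
962: 962 → 352 → 189 → 476 → 434 → 440 → 559 → 469 → 476  — repeats 476 (not base-8 3-happy)
2696: 2696 → 134 → 224 → 91 → 55 → 559 → 469 → 476 → 434 → 440 → 559  — repeats 559 (not base-8 3-happy)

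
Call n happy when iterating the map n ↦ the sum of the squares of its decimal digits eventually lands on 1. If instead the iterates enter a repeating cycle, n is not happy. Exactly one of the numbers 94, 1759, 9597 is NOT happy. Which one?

94: 94 → 97 → 130 → 10 → 1  — reaches 1 (happy)
1759: 1759 → 156 → 62 → 40 → 16 → 37 → 58 → 89 → 145 → 42 → 20 → 4 → 16  — repeats 16 (not happy)
9597: 9597 → 236 → 49 → 97 → 130 → 10 → 1  — reaches 1 (happy)

1759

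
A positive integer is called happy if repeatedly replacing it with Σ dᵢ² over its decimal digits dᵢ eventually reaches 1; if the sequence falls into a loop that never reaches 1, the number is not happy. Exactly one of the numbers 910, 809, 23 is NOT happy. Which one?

910: 910 → 82 → 68 → 100 → 1  — reaches 1 (happy)
809: 809 → 145 → 42 → 20 → 4 → 16 → 37 → 58 → 89 → 145  — repeats 145 (not happy)
23: 23 → 13 → 10 → 1  — reaches 1 (happy)

809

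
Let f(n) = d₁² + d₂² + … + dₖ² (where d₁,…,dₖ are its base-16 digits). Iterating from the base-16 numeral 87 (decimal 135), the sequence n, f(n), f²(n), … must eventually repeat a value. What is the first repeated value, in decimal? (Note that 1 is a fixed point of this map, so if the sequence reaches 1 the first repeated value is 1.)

50

135 = (8,7)_16 → 8² + 7² = 64 + 49 = 113
113 = (7,1)_16 → 7² + 1² = 49 + 1 = 50
50 = (3,2)_16 → 3² + 2² = 9 + 4 = 13
13 = (13)_16 → 13² = 169
169 = (10,9)_16 → 10² + 9² = 100 + 81 = 181
181 = (11,5)_16 → 11² + 5² = 121 + 25 = 146
146 = (9,2)_16 → 9² + 2² = 81 + 4 = 85
85 = (5,5)_16 → 5² + 5² = 25 + 25 = 50  — 50 already appeared earlier.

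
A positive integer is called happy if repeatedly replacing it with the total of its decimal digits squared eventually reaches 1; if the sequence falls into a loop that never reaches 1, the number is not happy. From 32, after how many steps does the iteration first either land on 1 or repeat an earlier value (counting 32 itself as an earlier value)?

32 → 3² + 2² = 13
13 → 1² + 3² = 10
10 → 1² + 0² = 1  — reached 1.
That took 3 steps.

3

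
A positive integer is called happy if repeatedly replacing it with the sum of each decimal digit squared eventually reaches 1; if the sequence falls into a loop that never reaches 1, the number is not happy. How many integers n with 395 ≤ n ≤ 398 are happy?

1

395: 395 → 115 → 27 → 53 → 34 → 25 → 29 → 85 → 89 → 145 → 42 → 20 → 4 → 16 → 37 → 58 → 89  — not happy
396: 396 → 126 → 41 → 17 → 50 → 25 → 29 → 85 → 89 → 145 → 42 → 20 → 4 → 16 → 37 → 58 → 89  — not happy
397: 397 → 139 → 91 → 82 → 68 → 100 → 1  — happy
398: 398 → 154 → 42 → 20 → 4 → 16 → 37 → 58 → 89 → 145 → 42  — not happy
happy: 397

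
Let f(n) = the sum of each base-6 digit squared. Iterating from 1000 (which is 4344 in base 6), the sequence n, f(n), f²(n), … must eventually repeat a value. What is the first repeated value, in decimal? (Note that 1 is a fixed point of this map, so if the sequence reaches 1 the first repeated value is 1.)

17

1000 = (4,3,4,4)_6 → 4² + 3² + 4² + 4² = 16 + 9 + 16 + 16 = 57
57 = (1,3,3)_6 → 1² + 3² + 3² = 1 + 9 + 9 = 19
19 = (3,1)_6 → 3² + 1² = 9 + 1 = 10
10 = (1,4)_6 → 1² + 4² = 1 + 16 = 17
17 = (2,5)_6 → 2² + 5² = 4 + 25 = 29
29 = (4,5)_6 → 4² + 5² = 16 + 25 = 41
41 = (1,0,5)_6 → 1² + 0² + 5² = 1 + 0 + 25 = 26
26 = (4,2)_6 → 4² + 2² = 16 + 4 = 20
20 = (3,2)_6 → 3² + 2² = 9 + 4 = 13
13 = (2,1)_6 → 2² + 1² = 4 + 1 = 5
5 = (5)_6 → 5² = 25
25 = (4,1)_6 → 4² + 1² = 16 + 1 = 17  — 17 already appeared earlier.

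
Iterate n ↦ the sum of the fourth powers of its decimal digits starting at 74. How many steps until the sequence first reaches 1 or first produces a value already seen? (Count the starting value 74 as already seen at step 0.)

74 → 7⁴ + 4⁴ = 2401 + 256 = 2657
2657 → 2⁴ + 6⁴ + 5⁴ + 7⁴ = 16 + 1296 + 625 + 2401 = 4338
4338 → 4⁴ + 3⁴ + 3⁴ + 8⁴ = 256 + 81 + 81 + 4096 = 4514
4514 → 4⁴ + 5⁴ + 1⁴ + 4⁴ = 256 + 625 + 1 + 256 = 1138
1138 → 1⁴ + 1⁴ + 3⁴ + 8⁴ = 1 + 1 + 81 + 4096 = 4179
4179 → 4⁴ + 1⁴ + 7⁴ + 9⁴ = 256 + 1 + 2401 + 6561 = 9219
9219 → 9⁴ + 2⁴ + 1⁴ + 9⁴ = 6561 + 16 + 1 + 6561 = 13139
13139 → 1⁴ + 3⁴ + 1⁴ + 3⁴ + 9⁴ = 1 + 81 + 1 + 81 + 6561 = 6725
6725 → 6⁴ + 7⁴ + 2⁴ + 5⁴ = 1296 + 2401 + 16 + 625 = 4338  — 4338 repeats.
That took 9 steps.

9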